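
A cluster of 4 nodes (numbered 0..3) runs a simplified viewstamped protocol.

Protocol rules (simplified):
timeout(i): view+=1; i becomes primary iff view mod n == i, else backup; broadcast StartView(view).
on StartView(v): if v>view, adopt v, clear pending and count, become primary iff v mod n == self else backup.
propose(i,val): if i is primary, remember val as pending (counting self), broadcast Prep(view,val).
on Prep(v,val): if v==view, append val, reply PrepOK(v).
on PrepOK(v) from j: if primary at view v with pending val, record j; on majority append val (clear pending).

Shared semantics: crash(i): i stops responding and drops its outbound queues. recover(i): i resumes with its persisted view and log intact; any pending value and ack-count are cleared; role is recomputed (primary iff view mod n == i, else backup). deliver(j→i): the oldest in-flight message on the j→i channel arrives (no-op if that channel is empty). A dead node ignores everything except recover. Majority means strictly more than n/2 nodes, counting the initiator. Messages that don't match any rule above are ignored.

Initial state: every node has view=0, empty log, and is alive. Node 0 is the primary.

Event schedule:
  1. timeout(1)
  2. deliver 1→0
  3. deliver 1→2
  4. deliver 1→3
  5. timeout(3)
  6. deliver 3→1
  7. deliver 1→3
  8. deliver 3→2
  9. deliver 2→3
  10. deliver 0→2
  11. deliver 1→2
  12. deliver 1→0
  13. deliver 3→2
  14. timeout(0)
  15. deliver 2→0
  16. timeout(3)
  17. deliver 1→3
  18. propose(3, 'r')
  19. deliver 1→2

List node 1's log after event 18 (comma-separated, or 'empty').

step 1 timeout(1): 1={prim,v=1,log=-}
step 2 deliver 1→0: 0={back,v=1,log=-}
step 3 deliver 1→2: 2={back,v=1,log=-}
step 4 deliver 1→3: 3={back,v=1,log=-}
step 5 timeout(3): 3={back,v=2,log=-}
step 6 deliver 3→1: 1={back,v=2,log=-}
step 7 deliver 1→3: —
step 8 deliver 3→2: 2={prim,v=2,log=-}
step 9 deliver 2→3: —
step 10 deliver 0→2: —
step 11 deliver 1→2: —
step 12 deliver 1→0: —
step 13 deliver 3→2: —
step 14 timeout(0): 0={back,v=2,log=-}
step 15 deliver 2→0: —
step 16 timeout(3): 3={prim,v=3,log=-}
step 17 deliver 1→3: —
step 18 propose(3,'r'): —

empty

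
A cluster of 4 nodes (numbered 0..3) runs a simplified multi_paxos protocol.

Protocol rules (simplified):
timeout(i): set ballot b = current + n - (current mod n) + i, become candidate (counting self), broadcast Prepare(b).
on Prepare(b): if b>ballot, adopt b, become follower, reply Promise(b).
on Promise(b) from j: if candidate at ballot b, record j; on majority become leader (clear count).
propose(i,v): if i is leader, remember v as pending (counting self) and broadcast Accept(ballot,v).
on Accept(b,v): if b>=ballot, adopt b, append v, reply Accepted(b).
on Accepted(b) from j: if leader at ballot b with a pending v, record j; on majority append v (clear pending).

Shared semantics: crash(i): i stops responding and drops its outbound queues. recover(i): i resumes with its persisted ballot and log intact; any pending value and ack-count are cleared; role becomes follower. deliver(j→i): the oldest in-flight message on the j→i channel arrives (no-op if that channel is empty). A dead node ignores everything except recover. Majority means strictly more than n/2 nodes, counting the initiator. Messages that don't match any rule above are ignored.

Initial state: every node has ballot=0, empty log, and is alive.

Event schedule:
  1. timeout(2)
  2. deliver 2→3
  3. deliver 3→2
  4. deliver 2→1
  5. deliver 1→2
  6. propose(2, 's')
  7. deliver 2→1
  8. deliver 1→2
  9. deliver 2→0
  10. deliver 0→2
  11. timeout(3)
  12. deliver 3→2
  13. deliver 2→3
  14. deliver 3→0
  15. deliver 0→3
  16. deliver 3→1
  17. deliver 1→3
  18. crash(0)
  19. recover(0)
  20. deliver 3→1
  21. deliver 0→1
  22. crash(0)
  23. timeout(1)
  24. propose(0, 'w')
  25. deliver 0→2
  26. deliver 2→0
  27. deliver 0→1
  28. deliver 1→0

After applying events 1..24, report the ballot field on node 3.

1. timeout(2):  <2:cand b6 ->
2. deliver 2→3:  <3:foll b6 ->
3. deliver 3→2:  nop
4. deliver 2→1:  <1:foll b6 ->
5. deliver 1→2:  <2:lead b6 ->
6. propose(2,'s'):  nop
7. deliver 2→1:  <1:foll b6 s>
8. deliver 1→2:  nop
9. deliver 2→0:  <0:foll b6 ->
10. deliver 0→2:  nop
11. timeout(3):  <3:cand b11 ->
12. deliver 3→2:  <2:foll b11 ->
13. deliver 2→3:  nop
14. deliver 3→0:  <0:foll b11 ->
15. deliver 0→3:  nop
16. deliver 3→1:  <1:foll b11 s>
17. deliver 1→3:  <3:lead b11 ->
18. crash(0):  <0:✗foll b11 ->
19. recover(0):  <0:foll b11 ->
20. deliver 3→1:  nop
21. deliver 0→1:  nop
22. crash(0):  <0:✗foll b11 ->
23. timeout(1):  <1:cand b13 s>
24. propose(0,'w'):  nop

11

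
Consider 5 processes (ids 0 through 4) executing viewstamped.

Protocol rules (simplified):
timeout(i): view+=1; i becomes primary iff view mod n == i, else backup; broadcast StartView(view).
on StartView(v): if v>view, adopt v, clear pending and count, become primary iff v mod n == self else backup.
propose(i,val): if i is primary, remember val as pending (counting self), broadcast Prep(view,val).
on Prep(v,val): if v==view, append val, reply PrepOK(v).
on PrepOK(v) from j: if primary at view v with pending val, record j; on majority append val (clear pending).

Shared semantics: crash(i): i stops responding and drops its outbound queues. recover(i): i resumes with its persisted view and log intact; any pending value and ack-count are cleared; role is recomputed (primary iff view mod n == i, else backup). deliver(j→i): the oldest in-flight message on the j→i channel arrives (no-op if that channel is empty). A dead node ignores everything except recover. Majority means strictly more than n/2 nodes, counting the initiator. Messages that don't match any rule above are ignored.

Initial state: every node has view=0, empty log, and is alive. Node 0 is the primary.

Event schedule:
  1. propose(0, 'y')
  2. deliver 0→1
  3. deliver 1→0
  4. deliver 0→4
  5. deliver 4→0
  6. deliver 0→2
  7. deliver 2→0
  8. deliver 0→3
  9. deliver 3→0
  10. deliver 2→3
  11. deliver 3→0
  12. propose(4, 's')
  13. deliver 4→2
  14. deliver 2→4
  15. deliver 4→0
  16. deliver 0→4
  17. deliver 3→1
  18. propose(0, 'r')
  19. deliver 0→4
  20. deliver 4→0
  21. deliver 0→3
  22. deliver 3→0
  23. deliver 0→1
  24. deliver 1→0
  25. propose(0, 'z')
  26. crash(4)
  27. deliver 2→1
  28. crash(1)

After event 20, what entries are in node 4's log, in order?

y,r

1. propose(0,'y'):  nop
2. deliver 0→1:  <1:back v0 y>
3. deliver 1→0:  nop
4. deliver 0→4:  <4:back v0 y>
5. deliver 4→0:  <0:prim v0 y>
6. deliver 0→2:  <2:back v0 y>
7. deliver 2→0:  nop
8. deliver 0→3:  <3:back v0 y>
9. deliver 3→0:  nop
10. deliver 2→3:  nop
11. deliver 3→0:  nop
12. propose(4,'s'):  nop
13. deliver 4→2:  nop
14. deliver 2→4:  nop
15. deliver 4→0:  nop
16. deliver 0→4:  nop
17. deliver 3→1:  nop
18. propose(0,'r'):  nop
19. deliver 0→4:  <4:back v0 y,r>
20. deliver 4→0:  nop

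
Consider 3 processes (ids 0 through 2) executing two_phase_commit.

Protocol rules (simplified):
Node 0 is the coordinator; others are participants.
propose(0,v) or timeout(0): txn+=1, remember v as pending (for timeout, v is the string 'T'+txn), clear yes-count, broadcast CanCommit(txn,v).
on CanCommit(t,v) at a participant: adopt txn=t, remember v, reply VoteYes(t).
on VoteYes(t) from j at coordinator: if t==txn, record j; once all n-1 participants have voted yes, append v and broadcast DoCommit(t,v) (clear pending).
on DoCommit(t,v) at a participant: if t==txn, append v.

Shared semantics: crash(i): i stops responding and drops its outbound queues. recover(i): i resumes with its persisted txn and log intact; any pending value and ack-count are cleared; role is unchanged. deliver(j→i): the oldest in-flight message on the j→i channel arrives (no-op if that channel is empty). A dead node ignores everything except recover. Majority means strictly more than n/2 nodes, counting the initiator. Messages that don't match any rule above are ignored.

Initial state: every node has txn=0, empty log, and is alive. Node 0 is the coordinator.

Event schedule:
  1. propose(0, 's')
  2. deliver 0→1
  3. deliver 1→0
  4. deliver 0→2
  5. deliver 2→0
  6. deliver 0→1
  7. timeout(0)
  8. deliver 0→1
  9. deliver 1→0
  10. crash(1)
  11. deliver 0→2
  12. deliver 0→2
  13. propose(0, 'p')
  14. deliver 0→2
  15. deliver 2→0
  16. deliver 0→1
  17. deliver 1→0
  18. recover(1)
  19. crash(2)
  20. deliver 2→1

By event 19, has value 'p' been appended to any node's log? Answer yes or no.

no

step 1 propose(0,'s'): 0={coor,t=1,log=-}
step 2 deliver 0→1: 1={part,t=1,log=-}
step 3 deliver 1→0: —
step 4 deliver 0→2: 2={part,t=1,log=-}
step 5 deliver 2→0: 0={coor,t=1,log=s}
step 6 deliver 0→1: 1={part,t=1,log=s}
step 7 timeout(0): 0={coor,t=2,log=s}
step 8 deliver 0→1: 1={part,t=2,log=s}
step 9 deliver 1→0: —
step 10 crash(1): 1={✗part,t=2,log=s}
step 11 deliver 0→2: 2={part,t=1,log=s}
step 12 deliver 0→2: 2={part,t=2,log=s}
step 13 propose(0,'p'): 0={coor,t=3,log=s}
step 14 deliver 0→2: 2={part,t=3,log=s}
step 15 deliver 2→0: —
step 16 deliver 0→1: —
step 17 deliver 1→0: —
step 18 recover(1): 1={part,t=2,log=s}
step 19 crash(2): 2={✗part,t=3,log=s}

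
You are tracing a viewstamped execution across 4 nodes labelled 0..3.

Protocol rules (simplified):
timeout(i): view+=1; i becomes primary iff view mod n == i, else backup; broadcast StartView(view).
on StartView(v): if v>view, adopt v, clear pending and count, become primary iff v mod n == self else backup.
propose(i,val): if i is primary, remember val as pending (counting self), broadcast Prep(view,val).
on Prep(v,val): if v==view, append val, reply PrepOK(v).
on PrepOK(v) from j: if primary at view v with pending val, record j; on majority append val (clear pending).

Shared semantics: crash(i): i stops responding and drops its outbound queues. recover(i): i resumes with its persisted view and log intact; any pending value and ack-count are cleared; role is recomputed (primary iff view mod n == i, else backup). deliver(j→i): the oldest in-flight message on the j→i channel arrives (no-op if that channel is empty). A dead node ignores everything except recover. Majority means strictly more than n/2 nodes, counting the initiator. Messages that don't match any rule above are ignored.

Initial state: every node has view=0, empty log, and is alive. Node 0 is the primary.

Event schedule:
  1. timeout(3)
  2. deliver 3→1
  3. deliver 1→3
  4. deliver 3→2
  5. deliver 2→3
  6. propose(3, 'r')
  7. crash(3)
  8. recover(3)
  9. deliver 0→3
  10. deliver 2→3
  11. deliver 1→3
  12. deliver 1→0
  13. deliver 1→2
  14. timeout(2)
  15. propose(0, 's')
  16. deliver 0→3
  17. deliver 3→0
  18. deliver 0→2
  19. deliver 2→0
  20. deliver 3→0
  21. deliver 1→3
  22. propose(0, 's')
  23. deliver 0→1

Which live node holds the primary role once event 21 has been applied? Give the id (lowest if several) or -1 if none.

step 1 timeout(3): 3={back,v=1,log=-}
step 2 deliver 3→1: 1={prim,v=1,log=-}
step 3 deliver 1→3: —
step 4 deliver 3→2: 2={back,v=1,log=-}
step 5 deliver 2→3: —
step 6 propose(3,'r'): —
step 7 crash(3): 3={✗back,v=1,log=-}
step 8 recover(3): 3={back,v=1,log=-}
step 9 deliver 0→3: —
step 10 deliver 2→3: —
step 11 deliver 1→3: —
step 12 deliver 1→0: —
step 13 deliver 1→2: —
step 14 timeout(2): 2={prim,v=2,log=-}
step 15 propose(0,'s'): —
step 16 deliver 0→3: —
step 17 deliver 3→0: —
step 18 deliver 0→2: —
step 19 deliver 2→0: 0={back,v=2,log=-}
step 20 deliver 3→0: —
step 21 deliver 1→3: —

1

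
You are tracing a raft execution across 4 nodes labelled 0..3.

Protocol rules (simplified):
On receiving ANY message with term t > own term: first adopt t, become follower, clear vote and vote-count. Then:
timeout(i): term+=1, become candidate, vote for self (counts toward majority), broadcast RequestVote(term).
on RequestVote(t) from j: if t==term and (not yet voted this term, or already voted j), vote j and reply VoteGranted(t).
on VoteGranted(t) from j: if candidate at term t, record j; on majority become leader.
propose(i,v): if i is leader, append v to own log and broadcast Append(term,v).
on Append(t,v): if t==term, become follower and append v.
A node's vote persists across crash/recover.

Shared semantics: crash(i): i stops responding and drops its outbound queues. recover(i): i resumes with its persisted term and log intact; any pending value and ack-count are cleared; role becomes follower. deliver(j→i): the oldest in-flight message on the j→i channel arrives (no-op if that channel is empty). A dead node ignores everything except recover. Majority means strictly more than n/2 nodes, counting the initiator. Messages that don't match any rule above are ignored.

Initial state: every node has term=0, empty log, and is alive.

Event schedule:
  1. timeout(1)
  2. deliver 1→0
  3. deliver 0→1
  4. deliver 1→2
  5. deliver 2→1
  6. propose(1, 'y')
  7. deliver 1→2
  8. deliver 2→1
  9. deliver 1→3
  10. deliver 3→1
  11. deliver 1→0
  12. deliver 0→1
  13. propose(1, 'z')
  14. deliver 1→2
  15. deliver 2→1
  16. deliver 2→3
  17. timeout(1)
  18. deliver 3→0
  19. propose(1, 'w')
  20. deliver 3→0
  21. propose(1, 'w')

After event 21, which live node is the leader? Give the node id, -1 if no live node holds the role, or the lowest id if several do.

after 1 — timeout(1): n1:cand/t1/[-]
after 2 — deliver 1→0: n0:foll/t1/[-]
after 3 — deliver 0→1: ·
after 4 — deliver 1→2: n2:foll/t1/[-]
after 5 — deliver 2→1: n1:lead/t1/[-]
after 6 — propose(1,'y'): n1:lead/t1/[y]
after 7 — deliver 1→2: n2:foll/t1/[y]
after 8 — deliver 2→1: ·
after 9 — deliver 1→3: n3:foll/t1/[-]
after 10 — deliver 3→1: ·
after 11 — deliver 1→0: n0:foll/t1/[y]
after 12 — deliver 0→1: ·
after 13 — propose(1,'z'): n1:lead/t1/[y,z]
after 14 — deliver 1→2: n2:foll/t1/[y,z]
after 15 — deliver 2→1: ·
after 16 — deliver 2→3: ·
after 17 — timeout(1): n1:cand/t2/[y,z]
after 18 — deliver 3→0: ·
after 19 — propose(1,'w'): ·
after 20 — deliver 3→0: ·
after 21 — propose(1,'w'): ·

-1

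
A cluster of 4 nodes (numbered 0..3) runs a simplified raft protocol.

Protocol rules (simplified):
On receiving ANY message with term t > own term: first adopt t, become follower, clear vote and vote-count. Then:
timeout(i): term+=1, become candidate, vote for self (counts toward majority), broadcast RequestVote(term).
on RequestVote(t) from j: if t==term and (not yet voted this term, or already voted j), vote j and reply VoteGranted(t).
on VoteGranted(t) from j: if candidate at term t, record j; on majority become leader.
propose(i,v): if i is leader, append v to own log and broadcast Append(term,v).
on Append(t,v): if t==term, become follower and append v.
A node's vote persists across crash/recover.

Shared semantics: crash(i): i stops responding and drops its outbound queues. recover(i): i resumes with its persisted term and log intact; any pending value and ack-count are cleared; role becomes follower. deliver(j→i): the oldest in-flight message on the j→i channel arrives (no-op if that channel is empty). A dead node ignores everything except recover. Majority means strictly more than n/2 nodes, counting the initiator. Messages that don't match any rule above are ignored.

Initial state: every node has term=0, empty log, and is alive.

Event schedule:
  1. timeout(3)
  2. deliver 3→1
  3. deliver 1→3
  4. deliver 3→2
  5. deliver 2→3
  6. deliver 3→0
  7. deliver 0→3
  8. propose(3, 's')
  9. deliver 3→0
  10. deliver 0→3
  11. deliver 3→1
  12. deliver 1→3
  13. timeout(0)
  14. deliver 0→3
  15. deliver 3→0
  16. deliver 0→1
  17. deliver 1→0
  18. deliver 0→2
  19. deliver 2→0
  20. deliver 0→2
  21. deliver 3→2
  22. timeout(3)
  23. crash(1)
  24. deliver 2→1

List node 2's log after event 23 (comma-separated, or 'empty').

empty

1. timeout(3):  <3:cand t1 ->
2. deliver 3→1:  <1:foll t1 ->
3. deliver 1→3:  nop
4. deliver 3→2:  <2:foll t1 ->
5. deliver 2→3:  <3:lead t1 ->
6. deliver 3→0:  <0:foll t1 ->
7. deliver 0→3:  nop
8. propose(3,'s'):  <3:lead t1 s>
9. deliver 3→0:  <0:foll t1 s>
10. deliver 0→3:  nop
11. deliver 3→1:  <1:foll t1 s>
12. deliver 1→3:  nop
13. timeout(0):  <0:cand t2 s>
14. deliver 0→3:  <3:foll t2 s>
15. deliver 3→0:  nop
16. deliver 0→1:  <1:foll t2 s>
17. deliver 1→0:  <0:lead t2 s>
18. deliver 0→2:  <2:foll t2 ->
19. deliver 2→0:  nop
20. deliver 0→2:  nop
21. deliver 3→2:  nop
22. timeout(3):  <3:cand t3 s>
23. crash(1):  <1:✗foll t2 s>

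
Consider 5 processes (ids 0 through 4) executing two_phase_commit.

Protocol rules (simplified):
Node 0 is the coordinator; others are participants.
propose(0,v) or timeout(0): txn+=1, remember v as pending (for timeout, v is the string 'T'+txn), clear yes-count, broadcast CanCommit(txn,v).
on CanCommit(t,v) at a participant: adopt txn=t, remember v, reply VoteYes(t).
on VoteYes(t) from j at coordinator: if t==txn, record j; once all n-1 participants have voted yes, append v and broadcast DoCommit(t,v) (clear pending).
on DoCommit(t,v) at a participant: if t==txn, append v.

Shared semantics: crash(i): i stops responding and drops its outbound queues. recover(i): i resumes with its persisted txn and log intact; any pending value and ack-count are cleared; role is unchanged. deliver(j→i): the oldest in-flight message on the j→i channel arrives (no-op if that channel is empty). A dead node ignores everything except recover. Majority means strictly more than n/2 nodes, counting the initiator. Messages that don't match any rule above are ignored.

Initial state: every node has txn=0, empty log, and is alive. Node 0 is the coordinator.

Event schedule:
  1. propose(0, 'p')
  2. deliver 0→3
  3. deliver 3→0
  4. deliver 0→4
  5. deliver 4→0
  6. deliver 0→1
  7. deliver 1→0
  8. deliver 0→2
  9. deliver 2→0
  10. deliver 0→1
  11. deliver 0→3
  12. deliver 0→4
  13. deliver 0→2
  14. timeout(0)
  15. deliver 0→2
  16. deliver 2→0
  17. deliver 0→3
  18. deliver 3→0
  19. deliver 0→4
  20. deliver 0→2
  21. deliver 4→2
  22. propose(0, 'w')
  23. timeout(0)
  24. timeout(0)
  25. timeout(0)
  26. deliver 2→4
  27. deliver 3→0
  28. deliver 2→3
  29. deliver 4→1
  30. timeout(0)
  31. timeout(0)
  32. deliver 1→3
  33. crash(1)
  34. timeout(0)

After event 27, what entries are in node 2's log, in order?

step 1 propose(0,'p'): 0={coor,t=1,log=-}
step 2 deliver 0→3: 3={part,t=1,log=-}
step 3 deliver 3→0: —
step 4 deliver 0→4: 4={part,t=1,log=-}
step 5 deliver 4→0: —
step 6 deliver 0→1: 1={part,t=1,log=-}
step 7 deliver 1→0: —
step 8 deliver 0→2: 2={part,t=1,log=-}
step 9 deliver 2→0: 0={coor,t=1,log=p}
step 10 deliver 0→1: 1={part,t=1,log=p}
step 11 deliver 0→3: 3={part,t=1,log=p}
step 12 deliver 0→4: 4={part,t=1,log=p}
step 13 deliver 0→2: 2={part,t=1,log=p}
step 14 timeout(0): 0={coor,t=2,log=p}
step 15 deliver 0→2: 2={part,t=2,log=p}
step 16 deliver 2→0: —
step 17 deliver 0→3: 3={part,t=2,log=p}
step 18 deliver 3→0: —
step 19 deliver 0→4: 4={part,t=2,log=p}
step 20 deliver 0→2: —
step 21 deliver 4→2: —
step 22 propose(0,'w'): 0={coor,t=3,log=p}
step 23 timeout(0): 0={coor,t=4,log=p}
step 24 timeout(0): 0={coor,t=5,log=p}
step 25 timeout(0): 0={coor,t=6,log=p}
step 26 deliver 2→4: —
step 27 deliver 3→0: —

p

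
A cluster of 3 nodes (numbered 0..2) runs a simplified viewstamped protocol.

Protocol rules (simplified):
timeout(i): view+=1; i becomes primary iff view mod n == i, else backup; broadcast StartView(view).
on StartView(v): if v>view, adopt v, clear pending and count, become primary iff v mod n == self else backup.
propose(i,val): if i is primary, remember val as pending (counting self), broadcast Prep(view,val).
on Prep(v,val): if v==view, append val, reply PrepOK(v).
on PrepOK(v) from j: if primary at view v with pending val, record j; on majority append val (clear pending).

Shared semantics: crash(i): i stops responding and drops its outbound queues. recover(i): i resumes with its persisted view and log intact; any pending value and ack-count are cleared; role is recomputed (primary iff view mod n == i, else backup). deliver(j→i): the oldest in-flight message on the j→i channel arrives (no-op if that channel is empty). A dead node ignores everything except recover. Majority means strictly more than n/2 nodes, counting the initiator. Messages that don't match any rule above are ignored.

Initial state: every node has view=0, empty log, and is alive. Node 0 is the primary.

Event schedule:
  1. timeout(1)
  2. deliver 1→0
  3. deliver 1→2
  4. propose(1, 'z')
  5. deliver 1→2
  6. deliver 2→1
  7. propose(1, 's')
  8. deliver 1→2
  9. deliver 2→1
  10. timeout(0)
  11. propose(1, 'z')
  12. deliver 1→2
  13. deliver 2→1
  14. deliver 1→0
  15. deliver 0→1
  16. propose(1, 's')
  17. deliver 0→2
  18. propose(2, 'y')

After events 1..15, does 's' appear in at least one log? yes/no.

yes

e1 timeout(1): 1[prim,v=1,-]
e2 deliver 1→0: 0[back,v=1,-]
e3 deliver 1→2: 2[back,v=1,-]
e4 propose(1,'z'): ·
e5 deliver 1→2: 2[back,v=1,z]
e6 deliver 2→1: 1[prim,v=1,z]
e7 propose(1,'s'): ·
e8 deliver 1→2: 2[back,v=1,z,s]
e9 deliver 2→1: 1[prim,v=1,z,s]
e10 timeout(0): 0[back,v=2,-]
e11 propose(1,'z'): ·
e12 deliver 1→2: 2[back,v=1,z,s,z]
e13 deliver 2→1: 1[prim,v=1,z,s,z]
e14 deliver 1→0: ·
e15 deliver 0→1: 1[back,v=2,z,s,z]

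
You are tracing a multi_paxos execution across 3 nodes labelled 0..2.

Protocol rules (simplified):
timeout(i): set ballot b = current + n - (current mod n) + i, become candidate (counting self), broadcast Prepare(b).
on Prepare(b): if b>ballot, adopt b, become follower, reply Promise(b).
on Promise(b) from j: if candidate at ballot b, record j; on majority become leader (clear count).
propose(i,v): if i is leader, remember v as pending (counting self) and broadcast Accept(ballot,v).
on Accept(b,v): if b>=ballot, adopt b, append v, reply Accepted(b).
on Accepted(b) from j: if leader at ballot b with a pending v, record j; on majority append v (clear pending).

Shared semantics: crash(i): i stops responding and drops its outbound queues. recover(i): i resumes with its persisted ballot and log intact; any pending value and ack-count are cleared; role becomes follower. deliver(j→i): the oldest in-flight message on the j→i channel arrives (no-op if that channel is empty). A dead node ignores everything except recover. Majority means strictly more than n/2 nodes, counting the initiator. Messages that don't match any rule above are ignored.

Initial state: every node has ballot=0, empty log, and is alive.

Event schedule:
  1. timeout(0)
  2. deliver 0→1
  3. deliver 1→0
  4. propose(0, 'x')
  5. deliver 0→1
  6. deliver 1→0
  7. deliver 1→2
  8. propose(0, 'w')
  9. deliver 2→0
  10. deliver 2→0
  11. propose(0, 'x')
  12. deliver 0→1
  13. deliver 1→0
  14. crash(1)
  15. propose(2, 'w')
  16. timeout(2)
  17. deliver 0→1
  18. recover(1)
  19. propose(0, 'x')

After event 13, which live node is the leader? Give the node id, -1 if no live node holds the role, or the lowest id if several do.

0

[1] timeout(0) → N0(cand b3 [-])
[2] deliver 0→1 → N1(foll b3 [-])
[3] deliver 1→0 → N0(lead b3 [-])
[4] propose(0,'x') → ∅
[5] deliver 0→1 → N1(foll b3 [x])
[6] deliver 1→0 → N0(lead b3 [x])
[7] deliver 1→2 → ∅
[8] propose(0,'w') → ∅
[9] deliver 2→0 → ∅
[10] deliver 2→0 → ∅
[11] propose(0,'x') → ∅
[12] deliver 0→1 → N1(foll b3 [x,w])
[13] deliver 1→0 → N0(lead b3 [x,x])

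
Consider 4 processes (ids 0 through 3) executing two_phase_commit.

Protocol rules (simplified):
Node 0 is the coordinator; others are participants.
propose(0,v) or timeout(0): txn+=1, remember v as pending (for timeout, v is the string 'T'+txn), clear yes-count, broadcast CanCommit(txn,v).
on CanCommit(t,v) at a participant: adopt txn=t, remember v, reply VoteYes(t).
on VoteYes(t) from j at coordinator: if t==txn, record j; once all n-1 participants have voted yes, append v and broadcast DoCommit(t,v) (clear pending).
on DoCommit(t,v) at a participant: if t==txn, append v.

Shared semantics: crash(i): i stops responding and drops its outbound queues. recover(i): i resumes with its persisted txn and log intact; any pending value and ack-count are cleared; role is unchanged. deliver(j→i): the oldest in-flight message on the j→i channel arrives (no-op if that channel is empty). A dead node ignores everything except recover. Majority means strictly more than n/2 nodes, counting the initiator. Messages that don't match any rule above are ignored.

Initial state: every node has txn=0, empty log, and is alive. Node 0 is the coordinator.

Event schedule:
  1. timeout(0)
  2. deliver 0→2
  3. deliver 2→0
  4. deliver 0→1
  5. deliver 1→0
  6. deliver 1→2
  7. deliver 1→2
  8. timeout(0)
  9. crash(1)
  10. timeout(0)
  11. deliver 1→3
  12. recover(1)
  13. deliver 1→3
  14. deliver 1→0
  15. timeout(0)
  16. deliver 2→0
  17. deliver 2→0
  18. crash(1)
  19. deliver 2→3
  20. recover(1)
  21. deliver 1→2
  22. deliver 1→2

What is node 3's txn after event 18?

0

[1] timeout(0) → N0(coor t1 [-])
[2] deliver 0→2 → N2(part t1 [-])
[3] deliver 2→0 → ∅
[4] deliver 0→1 → N1(part t1 [-])
[5] deliver 1→0 → ∅
[6] deliver 1→2 → ∅
[7] deliver 1→2 → ∅
[8] timeout(0) → N0(coor t2 [-])
[9] crash(1) → N1(✗part t1 [-])
[10] timeout(0) → N0(coor t3 [-])
[11] deliver 1→3 → ∅
[12] recover(1) → N1(part t1 [-])
[13] deliver 1→3 → ∅
[14] deliver 1→0 → ∅
[15] timeout(0) → N0(coor t4 [-])
[16] deliver 2→0 → ∅
[17] deliver 2→0 → ∅
[18] crash(1) → N1(✗part t1 [-])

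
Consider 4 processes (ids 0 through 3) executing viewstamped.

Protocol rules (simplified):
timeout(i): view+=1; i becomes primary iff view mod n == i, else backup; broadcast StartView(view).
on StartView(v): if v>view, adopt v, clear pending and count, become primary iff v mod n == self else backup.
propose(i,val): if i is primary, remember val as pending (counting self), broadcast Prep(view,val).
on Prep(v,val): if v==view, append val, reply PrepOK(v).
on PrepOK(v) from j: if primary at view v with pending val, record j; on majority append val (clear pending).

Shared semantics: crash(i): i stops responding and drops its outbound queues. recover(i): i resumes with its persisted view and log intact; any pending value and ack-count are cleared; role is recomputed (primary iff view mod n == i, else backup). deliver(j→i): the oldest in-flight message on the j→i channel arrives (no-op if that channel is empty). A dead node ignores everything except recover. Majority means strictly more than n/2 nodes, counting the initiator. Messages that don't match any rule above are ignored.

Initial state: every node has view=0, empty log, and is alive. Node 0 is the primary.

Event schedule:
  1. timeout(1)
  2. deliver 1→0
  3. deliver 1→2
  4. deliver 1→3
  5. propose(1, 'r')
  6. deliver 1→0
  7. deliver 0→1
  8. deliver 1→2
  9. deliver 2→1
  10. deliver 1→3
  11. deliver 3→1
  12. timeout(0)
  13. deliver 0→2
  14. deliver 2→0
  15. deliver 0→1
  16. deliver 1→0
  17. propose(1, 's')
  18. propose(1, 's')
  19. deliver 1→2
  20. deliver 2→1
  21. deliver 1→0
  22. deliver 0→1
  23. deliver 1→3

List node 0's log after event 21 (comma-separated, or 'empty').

e1 timeout(1): 1[prim,v=1,-]
e2 deliver 1→0: 0[back,v=1,-]
e3 deliver 1→2: 2[back,v=1,-]
e4 deliver 1→3: 3[back,v=1,-]
e5 propose(1,'r'): ·
e6 deliver 1→0: 0[back,v=1,r]
e7 deliver 0→1: ·
e8 deliver 1→2: 2[back,v=1,r]
e9 deliver 2→1: 1[prim,v=1,r]
e10 deliver 1→3: 3[back,v=1,r]
e11 deliver 3→1: ·
e12 timeout(0): 0[back,v=2,r]
e13 deliver 0→2: 2[prim,v=2,r]
e14 deliver 2→0: ·
e15 deliver 0→1: 1[back,v=2,r]
e16 deliver 1→0: ·
e17 propose(1,'s'): ·
e18 propose(1,'s'): ·
e19 deliver 1→2: ·
e20 deliver 2→1: ·
e21 deliver 1→0: ·

r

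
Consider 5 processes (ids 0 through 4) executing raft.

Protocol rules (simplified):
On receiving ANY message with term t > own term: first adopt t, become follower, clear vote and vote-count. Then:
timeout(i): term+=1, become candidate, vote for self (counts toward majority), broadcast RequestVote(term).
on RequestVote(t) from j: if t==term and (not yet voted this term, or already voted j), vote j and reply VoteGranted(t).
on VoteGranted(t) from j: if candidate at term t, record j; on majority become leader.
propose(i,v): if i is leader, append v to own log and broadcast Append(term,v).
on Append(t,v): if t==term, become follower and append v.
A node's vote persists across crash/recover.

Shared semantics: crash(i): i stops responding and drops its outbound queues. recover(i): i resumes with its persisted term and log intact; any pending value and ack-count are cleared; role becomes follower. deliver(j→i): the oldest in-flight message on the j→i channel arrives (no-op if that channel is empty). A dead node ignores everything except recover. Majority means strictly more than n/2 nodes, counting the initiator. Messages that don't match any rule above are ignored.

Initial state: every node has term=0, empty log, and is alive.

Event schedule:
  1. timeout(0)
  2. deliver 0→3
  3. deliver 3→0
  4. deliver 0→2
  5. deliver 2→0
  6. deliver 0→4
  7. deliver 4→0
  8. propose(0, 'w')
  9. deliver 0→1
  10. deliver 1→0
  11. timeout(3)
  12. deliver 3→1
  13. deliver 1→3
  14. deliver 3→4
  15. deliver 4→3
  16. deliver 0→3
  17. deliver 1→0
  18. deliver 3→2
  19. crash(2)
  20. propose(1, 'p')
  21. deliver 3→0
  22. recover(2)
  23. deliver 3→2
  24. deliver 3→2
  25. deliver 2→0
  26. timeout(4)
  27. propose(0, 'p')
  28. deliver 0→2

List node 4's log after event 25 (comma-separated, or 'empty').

empty

step 1 timeout(0): 0={cand,t=1,log=-}
step 2 deliver 0→3: 3={foll,t=1,log=-}
step 3 deliver 3→0: —
step 4 deliver 0→2: 2={foll,t=1,log=-}
step 5 deliver 2→0: 0={lead,t=1,log=-}
step 6 deliver 0→4: 4={foll,t=1,log=-}
step 7 deliver 4→0: —
step 8 propose(0,'w'): 0={lead,t=1,log=w}
step 9 deliver 0→1: 1={foll,t=1,log=-}
step 10 deliver 1→0: —
step 11 timeout(3): 3={cand,t=2,log=-}
step 12 deliver 3→1: 1={foll,t=2,log=-}
step 13 deliver 1→3: —
step 14 deliver 3→4: 4={foll,t=2,log=-}
step 15 deliver 4→3: 3={lead,t=2,log=-}
step 16 deliver 0→3: —
step 17 deliver 1→0: —
step 18 deliver 3→2: 2={foll,t=2,log=-}
step 19 crash(2): 2={✗foll,t=2,log=-}
step 20 propose(1,'p'): —
step 21 deliver 3→0: 0={foll,t=2,log=w}
step 22 recover(2): 2={foll,t=2,log=-}
step 23 deliver 3→2: —
step 24 deliver 3→2: —
step 25 deliver 2→0: —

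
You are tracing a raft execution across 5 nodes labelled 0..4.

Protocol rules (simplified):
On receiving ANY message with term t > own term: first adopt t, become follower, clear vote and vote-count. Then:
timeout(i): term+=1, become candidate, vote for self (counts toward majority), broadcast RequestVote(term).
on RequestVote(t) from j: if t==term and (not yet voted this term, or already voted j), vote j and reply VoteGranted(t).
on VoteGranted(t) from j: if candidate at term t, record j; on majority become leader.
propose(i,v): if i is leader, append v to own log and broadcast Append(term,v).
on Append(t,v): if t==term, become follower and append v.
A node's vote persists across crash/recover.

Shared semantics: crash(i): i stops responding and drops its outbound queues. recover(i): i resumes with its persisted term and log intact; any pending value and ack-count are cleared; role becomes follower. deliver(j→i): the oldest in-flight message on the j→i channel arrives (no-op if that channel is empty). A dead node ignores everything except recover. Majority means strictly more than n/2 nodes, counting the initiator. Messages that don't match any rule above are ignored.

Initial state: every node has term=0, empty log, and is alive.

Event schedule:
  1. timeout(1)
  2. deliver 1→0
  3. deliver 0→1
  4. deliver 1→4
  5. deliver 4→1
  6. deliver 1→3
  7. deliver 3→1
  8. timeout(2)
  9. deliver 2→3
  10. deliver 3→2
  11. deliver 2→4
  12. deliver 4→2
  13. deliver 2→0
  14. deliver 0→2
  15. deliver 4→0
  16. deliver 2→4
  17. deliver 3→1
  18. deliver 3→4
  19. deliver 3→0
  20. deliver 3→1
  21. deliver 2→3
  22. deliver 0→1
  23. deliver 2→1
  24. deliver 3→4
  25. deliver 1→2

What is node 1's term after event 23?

after 1 — timeout(1): n1:cand/t1/[-]
after 2 — deliver 1→0: n0:foll/t1/[-]
after 3 — deliver 0→1: ·
after 4 — deliver 1→4: n4:foll/t1/[-]
after 5 — deliver 4→1: n1:lead/t1/[-]
after 6 — deliver 1→3: n3:foll/t1/[-]
after 7 — deliver 3→1: ·
after 8 — timeout(2): n2:cand/t1/[-]
after 9 — deliver 2→3: ·
after 10 — deliver 3→2: ·
after 11 — deliver 2→4: ·
after 12 — deliver 4→2: ·
after 13 — deliver 2→0: ·
after 14 — deliver 0→2: ·
after 15 — deliver 4→0: ·
after 16 — deliver 2→4: ·
after 17 — deliver 3→1: ·
after 18 — deliver 3→4: ·
after 19 — deliver 3→0: ·
after 20 — deliver 3→1: ·
after 21 — deliver 2→3: ·
after 22 — deliver 0→1: ·
after 23 — deliver 2→1: ·

1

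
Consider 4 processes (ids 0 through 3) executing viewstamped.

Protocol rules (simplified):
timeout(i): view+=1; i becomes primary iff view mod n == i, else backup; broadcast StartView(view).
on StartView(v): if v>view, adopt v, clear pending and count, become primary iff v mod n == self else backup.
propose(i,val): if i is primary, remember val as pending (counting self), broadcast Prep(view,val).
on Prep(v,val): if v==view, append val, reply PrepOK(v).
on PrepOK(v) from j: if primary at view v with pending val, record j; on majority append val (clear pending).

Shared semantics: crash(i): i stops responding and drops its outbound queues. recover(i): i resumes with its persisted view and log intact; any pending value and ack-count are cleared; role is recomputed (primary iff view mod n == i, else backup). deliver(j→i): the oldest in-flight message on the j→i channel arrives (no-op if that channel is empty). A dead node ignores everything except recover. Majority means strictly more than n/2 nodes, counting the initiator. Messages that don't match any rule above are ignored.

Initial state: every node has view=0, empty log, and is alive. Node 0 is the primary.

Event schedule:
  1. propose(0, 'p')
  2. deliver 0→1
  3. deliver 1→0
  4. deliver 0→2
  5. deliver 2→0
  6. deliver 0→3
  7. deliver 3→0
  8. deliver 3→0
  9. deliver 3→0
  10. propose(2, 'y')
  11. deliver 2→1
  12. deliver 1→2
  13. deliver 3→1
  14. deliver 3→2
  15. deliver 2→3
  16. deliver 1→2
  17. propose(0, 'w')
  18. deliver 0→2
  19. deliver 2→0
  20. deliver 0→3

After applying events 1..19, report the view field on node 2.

0

[1] propose(0,'p') → ∅
[2] deliver 0→1 → N1(back v0 [p])
[3] deliver 1→0 → ∅
[4] deliver 0→2 → N2(back v0 [p])
[5] deliver 2→0 → N0(prim v0 [p])
[6] deliver 0→3 → N3(back v0 [p])
[7] deliver 3→0 → ∅
[8] deliver 3→0 → ∅
[9] deliver 3→0 → ∅
[10] propose(2,'y') → ∅
[11] deliver 2→1 → ∅
[12] deliver 1→2 → ∅
[13] deliver 3→1 → ∅
[14] deliver 3→2 → ∅
[15] deliver 2→3 → ∅
[16] deliver 1→2 → ∅
[17] propose(0,'w') → ∅
[18] deliver 0→2 → N2(back v0 [p,w])
[19] deliver 2→0 → ∅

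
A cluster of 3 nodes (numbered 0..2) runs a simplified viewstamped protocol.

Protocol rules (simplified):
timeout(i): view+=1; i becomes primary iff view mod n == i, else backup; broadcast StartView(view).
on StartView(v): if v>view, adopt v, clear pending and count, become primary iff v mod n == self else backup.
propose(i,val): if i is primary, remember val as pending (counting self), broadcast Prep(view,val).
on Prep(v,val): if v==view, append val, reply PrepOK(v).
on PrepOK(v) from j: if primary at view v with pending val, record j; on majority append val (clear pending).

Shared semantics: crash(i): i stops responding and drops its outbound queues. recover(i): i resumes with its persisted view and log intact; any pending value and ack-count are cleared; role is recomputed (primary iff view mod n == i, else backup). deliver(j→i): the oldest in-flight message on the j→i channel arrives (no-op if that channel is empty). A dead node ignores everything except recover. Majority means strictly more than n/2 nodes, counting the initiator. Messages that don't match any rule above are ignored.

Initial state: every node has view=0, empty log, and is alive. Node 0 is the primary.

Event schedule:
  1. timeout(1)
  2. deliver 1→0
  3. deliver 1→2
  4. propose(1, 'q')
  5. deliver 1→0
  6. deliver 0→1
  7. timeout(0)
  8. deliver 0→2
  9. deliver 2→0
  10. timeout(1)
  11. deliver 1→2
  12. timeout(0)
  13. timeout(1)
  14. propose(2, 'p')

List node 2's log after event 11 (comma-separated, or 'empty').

step 1 timeout(1): 1={prim,v=1,log=-}
step 2 deliver 1→0: 0={back,v=1,log=-}
step 3 deliver 1→2: 2={back,v=1,log=-}
step 4 propose(1,'q'): —
step 5 deliver 1→0: 0={back,v=1,log=q}
step 6 deliver 0→1: 1={prim,v=1,log=q}
step 7 timeout(0): 0={back,v=2,log=q}
step 8 deliver 0→2: 2={prim,v=2,log=-}
step 9 deliver 2→0: —
step 10 timeout(1): 1={back,v=2,log=q}
step 11 deliver 1→2: —

empty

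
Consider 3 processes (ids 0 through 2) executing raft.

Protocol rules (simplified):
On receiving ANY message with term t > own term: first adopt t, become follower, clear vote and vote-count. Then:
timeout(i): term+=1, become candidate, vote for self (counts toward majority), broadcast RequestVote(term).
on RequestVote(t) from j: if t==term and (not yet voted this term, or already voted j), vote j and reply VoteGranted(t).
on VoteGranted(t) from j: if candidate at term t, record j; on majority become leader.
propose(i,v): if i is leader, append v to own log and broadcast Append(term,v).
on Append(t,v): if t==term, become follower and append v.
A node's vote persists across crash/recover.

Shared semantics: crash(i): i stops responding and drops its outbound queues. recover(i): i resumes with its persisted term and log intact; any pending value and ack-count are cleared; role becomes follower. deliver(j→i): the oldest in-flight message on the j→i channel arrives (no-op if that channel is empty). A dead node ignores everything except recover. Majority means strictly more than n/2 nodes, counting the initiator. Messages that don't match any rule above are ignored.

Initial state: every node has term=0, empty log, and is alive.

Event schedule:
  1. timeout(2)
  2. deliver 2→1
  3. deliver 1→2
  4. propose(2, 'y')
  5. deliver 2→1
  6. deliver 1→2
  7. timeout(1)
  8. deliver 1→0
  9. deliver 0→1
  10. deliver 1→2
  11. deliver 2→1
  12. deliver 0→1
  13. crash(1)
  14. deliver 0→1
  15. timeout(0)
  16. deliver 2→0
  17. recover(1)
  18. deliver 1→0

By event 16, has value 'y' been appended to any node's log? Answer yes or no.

after 1 — timeout(2): n2:cand/t1/[-]
after 2 — deliver 2→1: n1:foll/t1/[-]
after 3 — deliver 1→2: n2:lead/t1/[-]
after 4 — propose(2,'y'): n2:lead/t1/[y]
after 5 — deliver 2→1: n1:foll/t1/[y]
after 6 — deliver 1→2: ·
after 7 — timeout(1): n1:cand/t2/[y]
after 8 — deliver 1→0: n0:foll/t2/[-]
after 9 — deliver 0→1: n1:lead/t2/[y]
after 10 — deliver 1→2: n2:foll/t2/[y]
after 11 — deliver 2→1: ·
after 12 — deliver 0→1: ·
after 13 — crash(1): n1:✗lead/t2/[y]
after 14 — deliver 0→1: ·
after 15 — timeout(0): n0:cand/t3/[-]
after 16 — deliver 2→0: ·

yes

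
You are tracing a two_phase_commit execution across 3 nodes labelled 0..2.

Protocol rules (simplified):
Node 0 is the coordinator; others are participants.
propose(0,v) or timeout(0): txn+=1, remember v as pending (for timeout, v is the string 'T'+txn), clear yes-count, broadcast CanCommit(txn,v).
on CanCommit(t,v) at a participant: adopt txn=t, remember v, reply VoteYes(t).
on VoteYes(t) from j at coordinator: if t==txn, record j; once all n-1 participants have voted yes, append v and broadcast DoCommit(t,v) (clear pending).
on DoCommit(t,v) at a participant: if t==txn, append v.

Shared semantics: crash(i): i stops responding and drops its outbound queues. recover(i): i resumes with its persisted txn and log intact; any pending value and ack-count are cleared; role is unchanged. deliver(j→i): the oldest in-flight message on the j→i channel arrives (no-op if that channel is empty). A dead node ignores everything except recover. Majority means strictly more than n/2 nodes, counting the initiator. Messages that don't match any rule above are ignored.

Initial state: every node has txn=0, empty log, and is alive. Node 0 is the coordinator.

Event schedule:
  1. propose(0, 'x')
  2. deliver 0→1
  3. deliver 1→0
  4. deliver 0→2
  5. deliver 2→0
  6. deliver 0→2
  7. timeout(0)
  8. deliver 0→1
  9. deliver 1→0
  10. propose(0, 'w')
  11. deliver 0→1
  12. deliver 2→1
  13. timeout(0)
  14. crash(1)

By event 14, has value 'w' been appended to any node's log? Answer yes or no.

after 1 — propose(0,'x'): n0:coor/t1/[-]
after 2 — deliver 0→1: n1:part/t1/[-]
after 3 — deliver 1→0: ·
after 4 — deliver 0→2: n2:part/t1/[-]
after 5 — deliver 2→0: n0:coor/t1/[x]
after 6 — deliver 0→2: n2:part/t1/[x]
after 7 — timeout(0): n0:coor/t2/[x]
after 8 — deliver 0→1: n1:part/t1/[x]
after 9 — deliver 1→0: ·
after 10 — propose(0,'w'): n0:coor/t3/[x]
after 11 — deliver 0→1: n1:part/t2/[x]
after 12 — deliver 2→1: ·
after 13 — timeout(0): n0:coor/t4/[x]
after 14 — crash(1): n1:✗part/t2/[x]

no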